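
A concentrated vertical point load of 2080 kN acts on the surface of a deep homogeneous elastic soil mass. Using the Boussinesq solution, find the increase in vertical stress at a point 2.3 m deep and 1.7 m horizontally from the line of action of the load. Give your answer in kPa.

Boussinesq vertical stress below a point load on an elastic half-space:
Δσ_z = 3P/(2πz²) · [1 + (r/z)²]^(−5/2)
r/z = 1.7/2.3 = 0.73913; [1+(r/z)²]^(−5/2) = 0.33632.
Δσ_z = 3×2080/(2π×2.3²) × 0.33632 = 187.74 × 0.33632 = 63.14 kPa

Δσ_z ≈ 63.1 kPa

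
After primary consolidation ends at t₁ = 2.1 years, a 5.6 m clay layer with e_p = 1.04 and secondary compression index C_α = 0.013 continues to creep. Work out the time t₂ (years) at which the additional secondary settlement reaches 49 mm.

t₂ ≈ 49.6 years

S_s = C_α·H/(1+e_p)·log₁₀(t₂/t₁) ⇒ log₁₀(t₂/t₁) = S_s·(1+e_p)/(C_α·H).
log₁₀(t₂/t₁) = 0.049 × (1+1.04) / (0.013×5.6) = 1.373
t₂ = t₁ × 10^1.373 = 2.1 × 23.61 = 49.58 years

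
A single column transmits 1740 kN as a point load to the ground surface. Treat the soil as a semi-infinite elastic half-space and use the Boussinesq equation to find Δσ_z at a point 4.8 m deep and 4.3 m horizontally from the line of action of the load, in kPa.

Δσ_z ≈ 8.27 kPa

Boussinesq vertical stress below a point load on an elastic half-space:
Δσ_z = 3P/(2πz²) · [1 + (r/z)²]^(−5/2)
r/z = 4.3/4.8 = 0.89583; [1+(r/z)²]^(−5/2) = 0.22925.
Δσ_z = 3×1740/(2π×4.8²) × 0.22925 = 36.059 × 0.22925 = 8.267 kPa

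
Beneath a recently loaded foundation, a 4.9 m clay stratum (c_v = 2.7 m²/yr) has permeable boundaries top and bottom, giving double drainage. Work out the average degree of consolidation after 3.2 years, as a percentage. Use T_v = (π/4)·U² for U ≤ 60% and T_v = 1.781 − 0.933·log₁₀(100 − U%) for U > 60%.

Drainage path length: H_d = H/2 = 2.45 m (double drainage).
T_v = c_v·t/H_d² = 2.7×3.2/2.45² = 1.4394.
T_v = 1.4394 corresponds to the U > 60% branch:
U = 1 − 10^((1.781 − T_v)/0.933)/100 = 0.9768

U ≈ 97.7 %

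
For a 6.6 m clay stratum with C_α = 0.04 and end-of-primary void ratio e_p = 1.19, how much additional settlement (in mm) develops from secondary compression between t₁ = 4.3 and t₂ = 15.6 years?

S_s ≈ 67.5 mm

Secondary compression: S_s = C_α·H/(1+e_p)·log₁₀(t₂/t₁)
S_s = 0.04×6.6/(1+1.19)×log₁₀(15.6/4.3)
    = 0.1205 × 0.5597 = 0.06747 m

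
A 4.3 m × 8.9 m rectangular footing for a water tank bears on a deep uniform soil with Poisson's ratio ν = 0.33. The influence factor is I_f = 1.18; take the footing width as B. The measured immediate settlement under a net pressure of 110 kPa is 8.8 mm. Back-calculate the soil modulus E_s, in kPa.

E_s ≈ 56500 kPa

S_e = q·B·(1−ν²)/E_s · I_f  ⇒  E_s = q·B·(1−ν²)·I_f / S_e.
E_s = 110 × 4.3 × 0.8911 × 1.18 / 0.0088 = 56520 kPa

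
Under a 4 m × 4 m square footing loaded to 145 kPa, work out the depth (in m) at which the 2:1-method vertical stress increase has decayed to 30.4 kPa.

z ≈ 4.74 m

2:1 spreading — at depth z the loaded area has grown by z in each plan dimension:
qB²/(B+z)² = Δσ_z ⇒ z = B(√(q/Δσ_z) − 1) = 4×(√(145/30.4) − 1) = 4.736 m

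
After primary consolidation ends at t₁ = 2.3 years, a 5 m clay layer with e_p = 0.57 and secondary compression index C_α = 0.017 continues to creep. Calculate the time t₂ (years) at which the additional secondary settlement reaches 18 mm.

S_s = C_α·H/(1+e_p)·log₁₀(t₂/t₁) ⇒ log₁₀(t₂/t₁) = S_s·(1+e_p)/(C_α·H).
log₁₀(t₂/t₁) = 0.018 × (1+0.57) / (0.017×5) = 0.3325
t₂ = t₁ × 10^0.3325 = 2.3 × 2.15 = 4.945 years

t₂ ≈ 4.95 years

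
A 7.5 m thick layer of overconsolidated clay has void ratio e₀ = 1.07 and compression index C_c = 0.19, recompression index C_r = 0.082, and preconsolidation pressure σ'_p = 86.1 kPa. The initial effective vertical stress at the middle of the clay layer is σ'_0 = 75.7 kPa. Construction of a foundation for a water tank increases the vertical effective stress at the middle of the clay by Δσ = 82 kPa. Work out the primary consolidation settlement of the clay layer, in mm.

Final effective stress: σ'_f = 75.7 + 82 = 157.7 kPa.
σ'_f = 157.7 > σ'_p = 86.1 kPa, so the stress path crosses the preconsolidation pressure — recompression up to σ'_p, then virgin compression beyond:
S_c = H/(1+e₀)·[C_r·log₁₀(σ'_p/σ'_0) + C_c·log₁₀(σ'_f/σ'_p)]
    = 7.5/2.07 × [0.082×log₁₀(86.1/75.7) + 0.19×log₁₀(157.7/86.1)]
    = 3.6232 × [0.0045844 + 0.049937] = 0.1975 m

S_c ≈ 198 mm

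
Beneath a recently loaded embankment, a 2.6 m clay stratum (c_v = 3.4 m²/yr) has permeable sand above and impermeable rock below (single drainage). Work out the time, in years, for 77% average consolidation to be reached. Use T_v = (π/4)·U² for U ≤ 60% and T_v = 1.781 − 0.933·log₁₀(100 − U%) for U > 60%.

Drainage path length: H_d = H = 2.6 m (single drainage).
U > 60%: T_v = 1.781 − 0.933·log₁₀(100 − 77) = 0.51051.
t = T_v·H_d²/c_v = 0.51051×2.6²/3.4 = 1.015 years.

t ≈ 1.02 years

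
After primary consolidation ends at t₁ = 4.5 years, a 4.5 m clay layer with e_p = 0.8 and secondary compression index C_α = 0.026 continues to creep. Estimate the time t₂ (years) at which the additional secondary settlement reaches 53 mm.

S_s = C_α·H/(1+e_p)·log₁₀(t₂/t₁) ⇒ log₁₀(t₂/t₁) = S_s·(1+e_p)/(C_α·H).
log₁₀(t₂/t₁) = 0.053 × (1+0.8) / (0.026×4.5) = 0.8154
t₂ = t₁ × 10^0.8154 = 4.5 × 6.537 = 29.42 years

t₂ ≈ 29.4 years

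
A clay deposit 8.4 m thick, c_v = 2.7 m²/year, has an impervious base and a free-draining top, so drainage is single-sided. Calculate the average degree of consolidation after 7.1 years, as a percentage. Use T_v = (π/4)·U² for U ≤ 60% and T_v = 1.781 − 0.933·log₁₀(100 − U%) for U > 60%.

U ≈ 58.8 %

Drainage path length: H_d = H = 8.4 m (single drainage).
T_v = c_v·t/H_d² = 2.7×7.1/8.4² = 0.27168.
T_v = 0.27168 corresponds to the U ≤ 60% branch:
U = √(4T_v/π) = 0.5881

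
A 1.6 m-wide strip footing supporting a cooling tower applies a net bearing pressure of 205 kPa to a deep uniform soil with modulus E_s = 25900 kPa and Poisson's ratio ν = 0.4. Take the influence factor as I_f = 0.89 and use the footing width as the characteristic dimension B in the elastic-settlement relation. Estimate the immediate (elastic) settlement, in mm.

S_e ≈ 9.47 mm

Immediate (elastic) settlement: S_e = q·B·(1−ν²)/E_s · I_f.
S_e = 205 × 1.6 × (1 − 0.4²) / 25900 × 0.89
    = 205 × 1.6 × 0.84 / 25900 × 0.89
    = 0.009468 m = 9.468 mm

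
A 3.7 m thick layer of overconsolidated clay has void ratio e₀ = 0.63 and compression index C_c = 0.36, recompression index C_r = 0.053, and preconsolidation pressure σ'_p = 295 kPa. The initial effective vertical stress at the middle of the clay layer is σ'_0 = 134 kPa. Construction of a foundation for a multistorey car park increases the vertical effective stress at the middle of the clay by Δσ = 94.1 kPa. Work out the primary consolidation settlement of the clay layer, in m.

Final effective stress: σ'_f = 134 + 94.1 = 228.1 kPa.
σ'_f = 228.1 ≤ σ'_p = 295 kPa, so the clay remains overconsolidated and only the recompression index applies:
S_c = C_r·H/(1+e₀)·log₁₀(σ'_f/σ'_0) = 0.053×3.7/1.63×log₁₀(228.1/134)
    = 0.1203 × 0.23102 = 0.02779 m

S_c ≈ 0.0278 m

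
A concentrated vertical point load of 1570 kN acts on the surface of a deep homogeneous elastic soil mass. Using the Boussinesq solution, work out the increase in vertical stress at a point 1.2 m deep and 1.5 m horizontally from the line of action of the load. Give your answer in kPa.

Δσ_z ≈ 49.5 kPa

Boussinesq vertical stress below a point load on an elastic half-space:
Δσ_z = 3P/(2πz²) · [1 + (r/z)²]^(−5/2)
r/z = 1.5/1.2 = 1.25; [1+(r/z)²]^(−5/2) = 0.095135.
Δσ_z = 3×1570/(2π×1.2²) × 0.095135 = 520.57 × 0.095135 = 49.52 kPa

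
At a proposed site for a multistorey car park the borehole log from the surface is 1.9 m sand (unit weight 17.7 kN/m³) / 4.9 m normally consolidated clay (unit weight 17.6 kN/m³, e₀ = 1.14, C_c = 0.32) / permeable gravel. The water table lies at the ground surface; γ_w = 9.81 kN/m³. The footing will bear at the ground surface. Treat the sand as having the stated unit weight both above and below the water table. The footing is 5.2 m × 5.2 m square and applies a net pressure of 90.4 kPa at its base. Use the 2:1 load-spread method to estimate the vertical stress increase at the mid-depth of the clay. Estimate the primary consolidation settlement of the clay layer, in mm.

Mid-depth of clay below the ground surface: z = 1.9 + 4.9/2 = 4.35 m.
Total vertical stress at mid-clay: σ_v = 17.7×1.9 + 17.6×2.45 = 76.75 kPa.
Pore pressure: u = 9.81×(4.35 − 0) = 42.673 kPa.
Initial effective stress: σ'_0 = σ_v − u = 76.75 − 42.673 = 34.077 kPa.
Stress increase at mid-clay by the 2:1 spreading method:
Δσ = qBL/((B+z)(L+z)) = 90.4×5.2×5.2/((5.2+4.35)(5.2+4.35)) = 26.802 kPa
Final effective stress: σ'_f = σ'_0 + Δσ = 34.077 + 26.802 = 60.879 kPa.
Normally consolidated clay, so the full stress increment lies on the virgin compression line:
S_c = C_c·H/(1+e₀)·log₁₀(σ'_f/σ'_0) = 0.32×4.9/(1+1.14)×log₁₀(60.879/34.077)
    = 0.73271 × 0.25201 = 0.1847 m

S_c ≈ 185 mm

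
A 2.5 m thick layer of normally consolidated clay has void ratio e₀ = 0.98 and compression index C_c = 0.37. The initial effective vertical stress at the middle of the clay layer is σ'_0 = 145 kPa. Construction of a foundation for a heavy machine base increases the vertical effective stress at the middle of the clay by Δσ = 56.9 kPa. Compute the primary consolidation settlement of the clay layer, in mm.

S_c ≈ 67.2 mm

Final effective stress: σ'_f = σ'_0 + Δσ = 145 + 56.9 = 201.9 kPa.
Normally consolidated clay, so the full stress increment lies on the virgin compression line:
S_c = C_c·H/(1+e₀)·log₁₀(σ'_f/σ'_0) = 0.37×2.5/(1+0.98)×log₁₀(201.9/145)
    = 0.46717 × 0.14377 = 0.06717 m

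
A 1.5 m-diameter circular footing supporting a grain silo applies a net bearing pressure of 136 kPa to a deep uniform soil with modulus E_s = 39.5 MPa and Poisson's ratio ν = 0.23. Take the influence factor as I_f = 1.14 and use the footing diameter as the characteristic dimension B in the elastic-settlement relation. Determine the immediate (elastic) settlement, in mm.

Immediate (elastic) settlement: S_e = q·B·(1−ν²)/E_s · I_f.
E_s = 39.5 MPa = 39500 kPa.
S_e = 136 × 1.5 × (1 − 0.23²) / 39500 × 1.14
    = 136 × 1.5 × 0.9471 / 39500 × 1.14
    = 0.005576 m = 5.576 mm

S_e ≈ 5.58 mm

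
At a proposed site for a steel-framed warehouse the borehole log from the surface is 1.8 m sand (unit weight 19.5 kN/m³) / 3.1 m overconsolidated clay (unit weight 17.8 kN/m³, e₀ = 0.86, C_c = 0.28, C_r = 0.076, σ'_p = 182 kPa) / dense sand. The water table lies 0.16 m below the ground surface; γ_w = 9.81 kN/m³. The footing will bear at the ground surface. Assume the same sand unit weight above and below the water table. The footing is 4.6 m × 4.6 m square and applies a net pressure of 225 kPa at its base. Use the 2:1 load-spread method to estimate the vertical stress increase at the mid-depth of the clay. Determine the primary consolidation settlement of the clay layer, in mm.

S_c ≈ 67.3 mm

Mid-depth of clay below the ground surface: z = 1.8 + 3.1/2 = 3.35 m.
Total vertical stress at mid-clay: σ_v = 19.5×1.8 + 17.8×1.55 = 62.69 kPa.
Pore pressure: u = 9.81×(3.35 − 0.16) = 31.294 kPa.
Initial effective stress: σ'_0 = σ_v − u = 62.69 − 31.294 = 31.396 kPa.
Stress increase at mid-clay by the 2:1 spreading method:
Δσ = qBL/((B+z)(L+z)) = 225×4.6×4.6/((4.6+3.35)(4.6+3.35)) = 75.329 kPa
Final effective stress: σ'_f = 31.396 + 75.329 = 106.72 kPa.
σ'_f = 106.72 ≤ σ'_p = 182 kPa, so the clay remains overconsolidated and only the recompression index applies:
S_c = C_r·H/(1+e₀)·log₁₀(σ'_f/σ'_0) = 0.076×3.1/1.86×log₁₀(106.72/31.396)
    = 0.12667 × 0.53137 = 0.06731 m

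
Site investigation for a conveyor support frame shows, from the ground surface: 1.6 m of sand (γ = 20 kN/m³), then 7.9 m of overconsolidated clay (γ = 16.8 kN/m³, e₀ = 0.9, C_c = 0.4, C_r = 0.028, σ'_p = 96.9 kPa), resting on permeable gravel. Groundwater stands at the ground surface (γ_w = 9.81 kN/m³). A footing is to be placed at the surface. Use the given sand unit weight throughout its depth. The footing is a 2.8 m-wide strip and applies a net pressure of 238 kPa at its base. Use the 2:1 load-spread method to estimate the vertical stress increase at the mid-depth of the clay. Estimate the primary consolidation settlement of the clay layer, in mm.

Mid-depth of clay below the ground surface: z = 1.6 + 7.9/2 = 5.55 m.
Total vertical stress at mid-clay: σ_v = 20×1.6 + 16.8×3.95 = 98.36 kPa.
Pore pressure: u = 9.81×(5.55 − 0) = 54.446 kPa.
Initial effective stress: σ'_0 = σ_v − u = 98.36 − 54.446 = 43.914 kPa.
Stress increase at mid-clay by the 2:1 spreading method:
Δσ = qB/(B+z) = 238×2.8/(2.8+5.55) = 79.808 kPa
Final effective stress: σ'_f = 43.914 + 79.808 = 123.72 kPa.
σ'_f = 123.72 > σ'_p = 96.9 kPa, so the stress path crosses the preconsolidation pressure — recompression up to σ'_p, then virgin compression beyond:
S_c = H/(1+e₀)·[C_r·log₁₀(σ'_p/σ'_0) + C_c·log₁₀(σ'_f/σ'_p)]
    = 7.9/1.9 × [0.028×log₁₀(96.9/43.914) + 0.4×log₁₀(123.72/96.9)]
    = 4.1579 × [0.0096242 + 0.042446] = 0.2165 m

S_c ≈ 217 mm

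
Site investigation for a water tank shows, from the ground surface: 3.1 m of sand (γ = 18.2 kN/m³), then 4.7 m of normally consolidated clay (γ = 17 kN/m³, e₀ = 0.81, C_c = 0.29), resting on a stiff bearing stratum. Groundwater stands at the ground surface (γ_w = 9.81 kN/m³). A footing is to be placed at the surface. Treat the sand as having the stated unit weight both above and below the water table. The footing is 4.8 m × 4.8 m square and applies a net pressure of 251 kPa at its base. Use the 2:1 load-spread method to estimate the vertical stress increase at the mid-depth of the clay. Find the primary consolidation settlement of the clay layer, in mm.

Mid-depth of clay below the ground surface: z = 3.1 + 4.7/2 = 5.45 m.
Total vertical stress at mid-clay: σ_v = 18.2×3.1 + 17×2.35 = 96.37 kPa.
Pore pressure: u = 9.81×(5.45 − 0) = 53.465 kPa.
Initial effective stress: σ'_0 = σ_v − u = 96.37 − 53.465 = 42.905 kPa.
Stress increase at mid-clay by the 2:1 spreading method:
Δσ = qBL/((B+z)(L+z)) = 251×4.8×4.8/((4.8+5.45)(4.8+5.45)) = 55.044 kPa
Final effective stress: σ'_f = σ'_0 + Δσ = 42.905 + 55.044 = 97.949 kPa.
Normally consolidated clay, so the full stress increment lies on the virgin compression line:
S_c = C_c·H/(1+e₀)·log₁₀(σ'_f/σ'_0) = 0.29×4.7/(1+0.81)×log₁₀(97.949/42.905)
    = 0.75304 × 0.35849 = 0.27 m

S_c ≈ 270 mm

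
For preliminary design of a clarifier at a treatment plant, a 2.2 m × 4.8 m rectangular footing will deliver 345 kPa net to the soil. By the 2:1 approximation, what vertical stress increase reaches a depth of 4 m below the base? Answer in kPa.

Δσ_z ≈ 66.8 kPa

By the 2:1 method the load spreads at 1 horizontal : 2 vertical, so at depth z the loaded area has grown by z in each plan dimension:
Δσ = qBL/((B+z)(L+z)) = 345×2.2×4.8/((2.2+4)(4.8+4)) = 66.774 kPa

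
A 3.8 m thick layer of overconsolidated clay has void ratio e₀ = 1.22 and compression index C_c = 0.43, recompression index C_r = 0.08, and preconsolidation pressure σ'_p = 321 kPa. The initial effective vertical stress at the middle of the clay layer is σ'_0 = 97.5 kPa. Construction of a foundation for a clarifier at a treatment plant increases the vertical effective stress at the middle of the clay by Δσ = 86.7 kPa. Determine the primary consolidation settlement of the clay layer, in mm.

S_c ≈ 37.8 mm

Final effective stress: σ'_f = 97.5 + 86.7 = 184.2 kPa.
σ'_f = 184.2 ≤ σ'_p = 321 kPa, so the clay remains overconsolidated and only the recompression index applies:
S_c = C_r·H/(1+e₀)·log₁₀(σ'_f/σ'_0) = 0.08×3.8/2.22×log₁₀(184.2/97.5)
    = 0.13694 × 0.27629 = 0.03783 m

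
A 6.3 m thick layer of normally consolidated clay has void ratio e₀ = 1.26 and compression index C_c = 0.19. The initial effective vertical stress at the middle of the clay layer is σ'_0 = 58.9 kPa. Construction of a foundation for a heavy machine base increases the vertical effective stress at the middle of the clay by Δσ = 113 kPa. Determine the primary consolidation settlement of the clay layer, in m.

Final effective stress: σ'_f = σ'_0 + Δσ = 58.9 + 113 = 171.9 kPa.
Normally consolidated clay, so the full stress increment lies on the virgin compression line:
S_c = C_c·H/(1+e₀)·log₁₀(σ'_f/σ'_0) = 0.19×6.3/(1+1.26)×log₁₀(171.9/58.9)
    = 0.52965 × 0.46516 = 0.2464 m

S_c ≈ 0.246 m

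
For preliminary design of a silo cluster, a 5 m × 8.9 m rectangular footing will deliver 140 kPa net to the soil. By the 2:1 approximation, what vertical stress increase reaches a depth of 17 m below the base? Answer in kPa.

By the 2:1 method the load spreads at 1 horizontal : 2 vertical, so at depth z the loaded area has grown by z in each plan dimension:
Δσ = qBL/((B+z)(L+z)) = 140×5×8.9/((5+17)(8.9+17)) = 10.934 kPa

Δσ_z ≈ 10.9 kPa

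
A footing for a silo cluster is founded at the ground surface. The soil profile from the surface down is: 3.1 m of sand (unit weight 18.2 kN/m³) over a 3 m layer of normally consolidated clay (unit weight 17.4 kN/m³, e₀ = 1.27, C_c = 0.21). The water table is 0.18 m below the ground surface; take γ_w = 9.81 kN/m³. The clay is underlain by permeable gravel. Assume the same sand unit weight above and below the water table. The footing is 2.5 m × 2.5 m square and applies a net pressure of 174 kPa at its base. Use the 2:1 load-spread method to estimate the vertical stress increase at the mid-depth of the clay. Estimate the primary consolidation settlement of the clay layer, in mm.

S_c ≈ 52.9 mm

Mid-depth of clay below the ground surface: z = 3.1 + 3/2 = 4.6 m.
Total vertical stress at mid-clay: σ_v = 18.2×3.1 + 17.4×1.5 = 82.52 kPa.
Pore pressure: u = 9.81×(4.6 − 0.18) = 43.36 kPa.
Initial effective stress: σ'_0 = σ_v − u = 82.52 − 43.36 = 39.16 kPa.
Stress increase at mid-clay by the 2:1 spreading method:
Δσ = qBL/((B+z)(L+z)) = 174×2.5×2.5/((2.5+4.6)(2.5+4.6)) = 21.573 kPa
Final effective stress: σ'_f = σ'_0 + Δσ = 39.16 + 21.573 = 60.733 kPa.
Normally consolidated clay, so the full stress increment lies on the virgin compression line:
S_c = C_c·H/(1+e₀)·log₁₀(σ'_f/σ'_0) = 0.21×3/(1+1.27)×log₁₀(60.733/39.16)
    = 0.27753 × 0.19058 = 0.05289 m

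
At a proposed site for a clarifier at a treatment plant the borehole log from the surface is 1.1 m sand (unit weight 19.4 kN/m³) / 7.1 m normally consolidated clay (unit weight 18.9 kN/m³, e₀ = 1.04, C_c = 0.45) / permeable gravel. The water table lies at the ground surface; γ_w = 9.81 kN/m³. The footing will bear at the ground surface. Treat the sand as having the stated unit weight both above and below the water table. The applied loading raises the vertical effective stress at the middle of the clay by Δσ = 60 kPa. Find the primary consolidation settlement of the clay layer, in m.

Mid-depth of clay below the ground surface: z = 1.1 + 7.1/2 = 4.65 m.
Total vertical stress at mid-clay: σ_v = 19.4×1.1 + 18.9×3.55 = 88.435 kPa.
Pore pressure: u = 9.81×(4.65 − 0) = 45.617 kPa.
Initial effective stress: σ'_0 = σ_v − u = 88.435 − 45.617 = 42.818 kPa.
Final effective stress: σ'_f = σ'_0 + Δσ = 42.818 + 60 = 102.82 kPa.
Normally consolidated clay, so the full stress increment lies on the virgin compression line:
S_c = C_c·H/(1+e₀)·log₁₀(σ'_f/σ'_0) = 0.45×7.1/(1+1.04)×log₁₀(102.82/42.818)
    = 1.5662 × 0.38045 = 0.5959 m

S_c ≈ 0.596 m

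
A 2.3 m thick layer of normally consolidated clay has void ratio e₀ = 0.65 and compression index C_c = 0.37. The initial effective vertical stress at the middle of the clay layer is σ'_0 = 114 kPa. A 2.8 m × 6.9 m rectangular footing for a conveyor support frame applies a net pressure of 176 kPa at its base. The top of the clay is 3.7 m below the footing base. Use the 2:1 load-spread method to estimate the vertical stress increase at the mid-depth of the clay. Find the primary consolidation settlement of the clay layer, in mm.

S_c ≈ 64.2 mm

Mid-depth of clay below the footing base: z = 3.7 + 2.3/2 = 4.85 m.
Stress increase at mid-clay by the 2:1 spreading method:
Δσ = qBL/((B+z)(L+z)) = 176×2.8×6.9/((2.8+4.85)(6.9+4.85)) = 37.829 kPa
Final effective stress: σ'_f = σ'_0 + Δσ = 114 + 37.829 = 151.83 kPa.
Normally consolidated clay, so the full stress increment lies on the virgin compression line:
S_c = C_c·H/(1+e₀)·log₁₀(σ'_f/σ'_0) = 0.37×2.3/(1+0.65)×log₁₀(151.83/114)
    = 0.51576 × 0.12445 = 0.06419 m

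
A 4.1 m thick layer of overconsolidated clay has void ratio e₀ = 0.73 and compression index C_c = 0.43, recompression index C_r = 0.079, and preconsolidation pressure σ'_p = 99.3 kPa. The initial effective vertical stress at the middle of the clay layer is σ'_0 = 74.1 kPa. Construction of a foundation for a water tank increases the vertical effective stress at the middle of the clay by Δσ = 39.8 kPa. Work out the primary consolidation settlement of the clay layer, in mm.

Final effective stress: σ'_f = 74.1 + 39.8 = 113.9 kPa.
σ'_f = 113.9 > σ'_p = 99.3 kPa, so the stress path crosses the preconsolidation pressure — recompression up to σ'_p, then virgin compression beyond:
S_c = H/(1+e₀)·[C_r·log₁₀(σ'_p/σ'_0) + C_c·log₁₀(σ'_f/σ'_p)]
    = 4.1/1.73 × [0.079×log₁₀(99.3/74.1) + 0.43×log₁₀(113.9/99.3)]
    = 2.3699 × [0.010043 + 0.025617] = 0.08451 m

S_c ≈ 84.5 mm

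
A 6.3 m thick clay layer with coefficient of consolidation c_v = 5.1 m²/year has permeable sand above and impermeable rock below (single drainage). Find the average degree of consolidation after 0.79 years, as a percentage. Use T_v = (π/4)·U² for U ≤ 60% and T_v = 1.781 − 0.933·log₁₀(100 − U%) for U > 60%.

U ≈ 36 %

Drainage path length: H_d = H = 6.3 m (single drainage).
T_v = c_v·t/H_d² = 5.1×0.79/6.3² = 0.10151.
T_v = 0.10151 corresponds to the U ≤ 60% branch:
U = √(4T_v/π) = 0.3595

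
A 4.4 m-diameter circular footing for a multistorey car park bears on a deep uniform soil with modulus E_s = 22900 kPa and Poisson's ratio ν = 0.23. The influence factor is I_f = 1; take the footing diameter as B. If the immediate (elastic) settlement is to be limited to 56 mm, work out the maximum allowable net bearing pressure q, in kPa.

S_e = q·B·(1−ν²)/E_s · I_f  ⇒  q = S_e·E_s / (B·(1−ν²)·I_f).
q = 0.056 × 22900 / (4.4 × 0.9471 × 1) = 307.7 kPa

q ≈ 308 kPa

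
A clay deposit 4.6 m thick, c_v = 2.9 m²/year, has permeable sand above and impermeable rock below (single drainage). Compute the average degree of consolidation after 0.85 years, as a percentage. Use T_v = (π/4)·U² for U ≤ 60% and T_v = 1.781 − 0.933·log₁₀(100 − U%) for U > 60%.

Drainage path length: H_d = H = 4.6 m (single drainage).
T_v = c_v·t/H_d² = 2.9×0.85/4.6² = 0.11649.
T_v = 0.11649 corresponds to the U ≤ 60% branch:
U = √(4T_v/π) = 0.3851

U ≈ 38.5 %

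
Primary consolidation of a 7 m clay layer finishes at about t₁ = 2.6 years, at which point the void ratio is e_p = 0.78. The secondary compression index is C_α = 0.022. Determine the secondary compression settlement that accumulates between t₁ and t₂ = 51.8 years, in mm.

S_s ≈ 112 mm

Secondary compression: S_s = C_α·H/(1+e_p)·log₁₀(t₂/t₁)
S_s = 0.022×7/(1+0.78)×log₁₀(51.8/2.6)
    = 0.08652 × 1.299 = 0.1124 m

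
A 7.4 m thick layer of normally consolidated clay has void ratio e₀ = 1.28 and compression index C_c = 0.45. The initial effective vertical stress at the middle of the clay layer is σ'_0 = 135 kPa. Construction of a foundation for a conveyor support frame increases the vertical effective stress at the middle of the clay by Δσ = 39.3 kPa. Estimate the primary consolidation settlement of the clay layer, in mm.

S_c ≈ 162 mm

Final effective stress: σ'_f = σ'_0 + Δσ = 135 + 39.3 = 174.3 kPa.
Normally consolidated clay, so the full stress increment lies on the virgin compression line:
S_c = C_c·H/(1+e₀)·log₁₀(σ'_f/σ'_0) = 0.45×7.4/(1+1.28)×log₁₀(174.3/135)
    = 1.4605 × 0.11096 = 0.1621 m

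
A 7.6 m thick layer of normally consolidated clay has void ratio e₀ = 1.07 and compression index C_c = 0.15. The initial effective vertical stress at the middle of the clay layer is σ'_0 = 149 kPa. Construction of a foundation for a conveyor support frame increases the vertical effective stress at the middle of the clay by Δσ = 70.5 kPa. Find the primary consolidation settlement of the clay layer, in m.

Final effective stress: σ'_f = σ'_0 + Δσ = 149 + 70.5 = 219.5 kPa.
Normally consolidated clay, so the full stress increment lies on the virgin compression line:
S_c = C_c·H/(1+e₀)·log₁₀(σ'_f/σ'_0) = 0.15×7.6/(1+1.07)×log₁₀(219.5/149)
    = 0.55072 × 0.16825 = 0.09266 m

S_c ≈ 0.0927 m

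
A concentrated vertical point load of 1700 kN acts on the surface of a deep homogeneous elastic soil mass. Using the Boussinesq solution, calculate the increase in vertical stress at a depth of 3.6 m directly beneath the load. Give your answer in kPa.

Boussinesq vertical stress below a point load on an elastic half-space:
Δσ_z = 3P/(2πz²) · [1 + (r/z)²]^(−5/2)
r/z = 0/3.6 = 0; [1+(r/z)²]^(−5/2) = 1.
Δσ_z = 3×1700/(2π×3.6²) × 1 = 62.63 × 1 = 62.63 kPa

Δσ_z ≈ 62.6 kPa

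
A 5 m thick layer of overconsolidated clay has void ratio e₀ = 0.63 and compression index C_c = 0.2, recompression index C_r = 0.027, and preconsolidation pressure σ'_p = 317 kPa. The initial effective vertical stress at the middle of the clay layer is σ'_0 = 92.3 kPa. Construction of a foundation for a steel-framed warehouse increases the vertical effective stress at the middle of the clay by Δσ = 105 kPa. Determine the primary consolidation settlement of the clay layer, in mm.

Final effective stress: σ'_f = 92.3 + 105 = 197.3 kPa.
σ'_f = 197.3 ≤ σ'_p = 317 kPa, so the clay remains overconsolidated and only the recompression index applies:
S_c = C_r·H/(1+e₀)·log₁₀(σ'_f/σ'_0) = 0.027×5/1.63×log₁₀(197.3/92.3)
    = 0.082822 × 0.32993 = 0.02733 m

S_c ≈ 27.3 mm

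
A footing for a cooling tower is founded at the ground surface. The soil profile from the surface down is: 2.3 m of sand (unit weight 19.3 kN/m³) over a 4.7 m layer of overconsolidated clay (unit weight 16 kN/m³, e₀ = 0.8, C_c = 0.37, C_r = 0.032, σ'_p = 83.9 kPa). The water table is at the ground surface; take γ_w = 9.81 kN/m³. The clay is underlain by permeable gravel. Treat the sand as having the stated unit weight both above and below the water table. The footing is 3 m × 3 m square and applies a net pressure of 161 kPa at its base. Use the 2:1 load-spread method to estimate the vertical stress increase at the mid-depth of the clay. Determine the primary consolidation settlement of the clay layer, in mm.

Mid-depth of clay below the ground surface: z = 2.3 + 4.7/2 = 4.65 m.
Total vertical stress at mid-clay: σ_v = 19.3×2.3 + 16×2.35 = 81.99 kPa.
Pore pressure: u = 9.81×(4.65 − 0) = 45.617 kPa.
Initial effective stress: σ'_0 = σ_v − u = 81.99 − 45.617 = 36.373 kPa.
Stress increase at mid-clay by the 2:1 spreading method:
Δσ = qBL/((B+z)(L+z)) = 161×3×3/((3+4.65)(3+4.65)) = 24.76 kPa
Final effective stress: σ'_f = 36.373 + 24.76 = 61.133 kPa.
σ'_f = 61.133 ≤ σ'_p = 83.9 kPa, so the clay remains overconsolidated and only the recompression index applies:
S_c = C_r·H/(1+e₀)·log₁₀(σ'_f/σ'_0) = 0.032×4.7/1.8×log₁₀(61.133/36.373)
    = 0.083555 × 0.2255 = 0.01884 m

S_c ≈ 18.8 mm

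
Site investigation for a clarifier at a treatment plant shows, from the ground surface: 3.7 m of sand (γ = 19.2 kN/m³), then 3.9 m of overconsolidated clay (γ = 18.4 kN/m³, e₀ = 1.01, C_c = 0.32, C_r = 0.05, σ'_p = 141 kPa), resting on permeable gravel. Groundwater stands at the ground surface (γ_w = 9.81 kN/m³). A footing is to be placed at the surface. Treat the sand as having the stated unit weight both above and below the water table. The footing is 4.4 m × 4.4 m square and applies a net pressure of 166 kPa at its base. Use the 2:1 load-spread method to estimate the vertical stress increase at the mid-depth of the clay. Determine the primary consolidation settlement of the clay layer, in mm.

Mid-depth of clay below the ground surface: z = 3.7 + 3.9/2 = 5.65 m.
Total vertical stress at mid-clay: σ_v = 19.2×3.7 + 18.4×1.95 = 106.92 kPa.
Pore pressure: u = 9.81×(5.65 − 0) = 55.427 kPa.
Initial effective stress: σ'_0 = σ_v − u = 106.92 − 55.427 = 51.493 kPa.
Stress increase at mid-clay by the 2:1 spreading method:
Δσ = qBL/((B+z)(L+z)) = 166×4.4×4.4/((4.4+5.65)(4.4+5.65)) = 31.819 kPa
Final effective stress: σ'_f = 51.493 + 31.819 = 83.312 kPa.
σ'_f = 83.312 ≤ σ'_p = 141 kPa, so the clay remains overconsolidated and only the recompression index applies:
S_c = C_r·H/(1+e₀)·log₁₀(σ'_f/σ'_0) = 0.05×3.9/2.01×log₁₀(83.312/51.493)
    = 0.097015 × 0.20896 = 0.02027 m

S_c ≈ 20.3 mm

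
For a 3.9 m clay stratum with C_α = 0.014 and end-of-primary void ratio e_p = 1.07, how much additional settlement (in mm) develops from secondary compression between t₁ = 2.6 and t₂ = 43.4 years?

S_s ≈ 32.2 mm

Secondary compression: S_s = C_α·H/(1+e_p)·log₁₀(t₂/t₁)
S_s = 0.014×3.9/(1+1.07)×log₁₀(43.4/2.6)
    = 0.02638 × 1.223 = 0.03225 m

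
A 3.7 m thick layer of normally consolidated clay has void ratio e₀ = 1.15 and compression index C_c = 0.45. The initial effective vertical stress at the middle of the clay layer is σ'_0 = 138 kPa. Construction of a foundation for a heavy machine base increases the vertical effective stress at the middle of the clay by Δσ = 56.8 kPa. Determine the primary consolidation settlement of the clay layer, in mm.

S_c ≈ 116 mm

Final effective stress: σ'_f = σ'_0 + Δσ = 138 + 56.8 = 194.8 kPa.
Normally consolidated clay, so the full stress increment lies on the virgin compression line:
S_c = C_c·H/(1+e₀)·log₁₀(σ'_f/σ'_0) = 0.45×3.7/(1+1.15)×log₁₀(194.8/138)
    = 0.77442 × 0.14971 = 0.1159 m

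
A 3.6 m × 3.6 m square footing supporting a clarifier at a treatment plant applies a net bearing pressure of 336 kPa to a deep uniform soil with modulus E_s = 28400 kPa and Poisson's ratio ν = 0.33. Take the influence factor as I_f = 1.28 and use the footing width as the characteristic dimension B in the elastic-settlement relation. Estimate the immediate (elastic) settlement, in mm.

S_e ≈ 48.6 mm

Immediate (elastic) settlement: S_e = q·B·(1−ν²)/E_s · I_f.
S_e = 336 × 3.6 × (1 − 0.33²) / 28400 × 1.28
    = 336 × 3.6 × 0.8911 / 28400 × 1.28
    = 0.04858 m = 48.58 mm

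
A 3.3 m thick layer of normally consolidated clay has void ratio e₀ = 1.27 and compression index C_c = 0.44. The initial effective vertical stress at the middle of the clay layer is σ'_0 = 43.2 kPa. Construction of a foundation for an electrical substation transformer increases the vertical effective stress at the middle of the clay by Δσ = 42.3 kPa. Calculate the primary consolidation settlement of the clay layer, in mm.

Final effective stress: σ'_f = σ'_0 + Δσ = 43.2 + 42.3 = 85.5 kPa.
Normally consolidated clay, so the full stress increment lies on the virgin compression line:
S_c = C_c·H/(1+e₀)·log₁₀(σ'_f/σ'_0) = 0.44×3.3/(1+1.27)×log₁₀(85.5/43.2)
    = 0.63965 × 0.29648 = 0.1896 m

S_c ≈ 190 mm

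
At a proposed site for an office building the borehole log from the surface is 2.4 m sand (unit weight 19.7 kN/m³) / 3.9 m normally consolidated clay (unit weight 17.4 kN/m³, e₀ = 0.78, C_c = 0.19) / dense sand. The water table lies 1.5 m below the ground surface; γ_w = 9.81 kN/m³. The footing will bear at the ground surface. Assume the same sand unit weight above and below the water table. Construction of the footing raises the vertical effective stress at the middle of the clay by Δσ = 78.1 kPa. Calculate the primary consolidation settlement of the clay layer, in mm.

Mid-depth of clay below the ground surface: z = 2.4 + 3.9/2 = 4.35 m.
Total vertical stress at mid-clay: σ_v = 19.7×2.4 + 17.4×1.95 = 81.21 kPa.
Pore pressure: u = 9.81×(4.35 − 1.5) = 27.959 kPa.
Initial effective stress: σ'_0 = σ_v − u = 81.21 − 27.959 = 53.251 kPa.
Final effective stress: σ'_f = σ'_0 + Δσ = 53.251 + 78.1 = 131.35 kPa.
Normally consolidated clay, so the full stress increment lies on the virgin compression line:
S_c = C_c·H/(1+e₀)·log₁₀(σ'_f/σ'_0) = 0.19×3.9/(1+0.78)×log₁₀(131.35/53.251)
    = 0.41629 × 0.3921 = 0.1632 m

S_c ≈ 163 mm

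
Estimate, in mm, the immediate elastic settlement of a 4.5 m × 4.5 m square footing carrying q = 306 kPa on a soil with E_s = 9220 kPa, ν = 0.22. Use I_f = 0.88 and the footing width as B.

Immediate (elastic) settlement: S_e = q·B·(1−ν²)/E_s · I_f.
S_e = 306 × 4.5 × (1 − 0.22²) / 9220 × 0.88
    = 306 × 4.5 × 0.9516 / 9220 × 0.88
    = 0.1251 m = 125.1 mm

S_e ≈ 125 mm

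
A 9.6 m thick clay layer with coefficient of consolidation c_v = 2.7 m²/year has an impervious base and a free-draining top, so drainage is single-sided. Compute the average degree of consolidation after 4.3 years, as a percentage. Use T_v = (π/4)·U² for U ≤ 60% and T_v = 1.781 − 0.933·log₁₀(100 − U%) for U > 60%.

U ≈ 40.1 %

Drainage path length: H_d = H = 9.6 m (single drainage).
T_v = c_v·t/H_d² = 2.7×4.3/9.6² = 0.12598.
T_v = 0.12598 corresponds to the U ≤ 60% branch:
U = √(4T_v/π) = 0.4005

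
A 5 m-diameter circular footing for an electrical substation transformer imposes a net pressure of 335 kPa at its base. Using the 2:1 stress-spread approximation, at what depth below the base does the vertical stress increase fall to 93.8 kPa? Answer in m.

2:1 spreading — at depth z the loaded area has grown by z in each plan dimension:
qD²/(D+z)² = Δσ_z ⇒ z = D(√(q/Δσ_z) − 1) = 5×(√(335/93.8) − 1) = 4.449 m

z ≈ 4.45 m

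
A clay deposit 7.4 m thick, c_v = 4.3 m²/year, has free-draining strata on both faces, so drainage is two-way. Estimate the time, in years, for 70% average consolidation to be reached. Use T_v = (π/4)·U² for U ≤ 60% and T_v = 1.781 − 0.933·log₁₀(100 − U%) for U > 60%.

Drainage path length: H_d = H/2 = 3.7 m (double drainage).
U > 60%: T_v = 1.781 − 0.933·log₁₀(100 − 70) = 0.40285.
t = T_v·H_d²/c_v = 0.40285×3.7²/4.3 = 1.283 years.

t ≈ 1.28 years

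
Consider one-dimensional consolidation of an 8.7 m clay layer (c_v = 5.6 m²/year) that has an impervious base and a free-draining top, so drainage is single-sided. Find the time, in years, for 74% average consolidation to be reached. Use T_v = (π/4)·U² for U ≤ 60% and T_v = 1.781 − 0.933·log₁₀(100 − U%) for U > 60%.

Drainage path length: H_d = H = 8.7 m (single drainage).
U > 60%: T_v = 1.781 − 0.933·log₁₀(100 − 74) = 0.46083.
t = T_v·H_d²/c_v = 0.46083×8.7²/5.6 = 6.229 years.

t ≈ 6.23 years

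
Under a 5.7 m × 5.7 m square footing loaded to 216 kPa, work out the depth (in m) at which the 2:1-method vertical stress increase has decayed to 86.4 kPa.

2:1 spreading — at depth z the loaded area has grown by z in each plan dimension:
qB²/(B+z)² = Δσ_z ⇒ z = B(√(q/Δσ_z) − 1) = 5.7×(√(216/86.4) − 1) = 3.312 m

z ≈ 3.31 m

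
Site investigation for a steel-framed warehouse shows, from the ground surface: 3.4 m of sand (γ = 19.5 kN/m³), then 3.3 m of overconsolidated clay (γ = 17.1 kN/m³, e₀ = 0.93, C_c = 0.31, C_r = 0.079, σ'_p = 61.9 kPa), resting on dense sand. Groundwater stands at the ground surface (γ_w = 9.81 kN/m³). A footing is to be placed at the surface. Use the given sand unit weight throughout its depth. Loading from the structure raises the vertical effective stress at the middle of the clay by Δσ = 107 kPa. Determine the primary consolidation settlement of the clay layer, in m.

Mid-depth of clay below the ground surface: z = 3.4 + 3.3/2 = 5.05 m.
Total vertical stress at mid-clay: σ_v = 19.5×3.4 + 17.1×1.65 = 94.515 kPa.
Pore pressure: u = 9.81×(5.05 − 0) = 49.541 kPa.
Initial effective stress: σ'_0 = σ_v − u = 94.515 − 49.541 = 44.974 kPa.
Final effective stress: σ'_f = 44.974 + 107 = 151.97 kPa.
σ'_f = 151.97 > σ'_p = 61.9 kPa, so the stress path crosses the preconsolidation pressure — recompression up to σ'_p, then virgin compression beyond:
S_c = H/(1+e₀)·[C_r·log₁₀(σ'_p/σ'_0) + C_c·log₁₀(σ'_f/σ'_p)]
    = 3.3/1.93 × [0.079×log₁₀(61.9/44.974) + 0.31×log₁₀(151.97/61.9)]
    = 1.7098 × [0.01096 + 0.12092] = 0.2255 m

S_c ≈ 0.225 m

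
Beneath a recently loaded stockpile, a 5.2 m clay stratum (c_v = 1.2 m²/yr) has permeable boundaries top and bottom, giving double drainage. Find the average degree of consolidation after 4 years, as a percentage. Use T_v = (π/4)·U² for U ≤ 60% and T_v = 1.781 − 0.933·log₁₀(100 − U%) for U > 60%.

Drainage path length: H_d = H/2 = 2.6 m (double drainage).
T_v = c_v·t/H_d² = 1.2×4/2.6² = 0.71006.
T_v = 0.71006 corresponds to the U > 60% branch:
U = 1 − 10^((1.781 − T_v)/0.933)/100 = 0.8594

U ≈ 85.9 %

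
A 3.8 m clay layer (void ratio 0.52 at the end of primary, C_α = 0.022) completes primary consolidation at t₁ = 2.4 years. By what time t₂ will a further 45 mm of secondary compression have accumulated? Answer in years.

t₂ ≈ 15.8 years

S_s = C_α·H/(1+e_p)·log₁₀(t₂/t₁) ⇒ log₁₀(t₂/t₁) = S_s·(1+e_p)/(C_α·H).
log₁₀(t₂/t₁) = 0.045 × (1+0.52) / (0.022×3.8) = 0.8182
t₂ = t₁ × 10^0.8182 = 2.4 × 6.579 = 15.79 years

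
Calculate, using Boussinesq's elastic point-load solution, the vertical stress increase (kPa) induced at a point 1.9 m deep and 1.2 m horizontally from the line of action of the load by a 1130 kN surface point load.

Boussinesq vertical stress below a point load on an elastic half-space:
Δσ_z = 3P/(2πz²) · [1 + (r/z)²]^(−5/2)
r/z = 1.2/1.9 = 0.63158; [1+(r/z)²]^(−5/2) = 0.43206.
Δσ_z = 3×1130/(2π×1.9²) × 0.43206 = 149.46 × 0.43206 = 64.58 kPa

Δσ_z ≈ 64.6 kPa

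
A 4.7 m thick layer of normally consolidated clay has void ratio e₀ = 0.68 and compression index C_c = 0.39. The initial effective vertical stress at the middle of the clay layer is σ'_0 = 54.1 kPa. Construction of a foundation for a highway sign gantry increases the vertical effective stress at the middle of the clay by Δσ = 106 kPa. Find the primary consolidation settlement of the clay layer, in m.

S_c ≈ 0.514 m

Final effective stress: σ'_f = σ'_0 + Δσ = 54.1 + 106 = 160.1 kPa.
Normally consolidated clay, so the full stress increment lies on the virgin compression line:
S_c = C_c·H/(1+e₀)·log₁₀(σ'_f/σ'_0) = 0.39×4.7/(1+0.68)×log₁₀(160.1/54.1)
    = 1.0911 × 0.47119 = 0.5141 m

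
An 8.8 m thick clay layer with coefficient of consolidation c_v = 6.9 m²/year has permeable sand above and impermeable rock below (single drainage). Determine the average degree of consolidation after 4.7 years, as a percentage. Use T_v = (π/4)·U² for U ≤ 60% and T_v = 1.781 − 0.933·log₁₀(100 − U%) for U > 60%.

Drainage path length: H_d = H = 8.8 m (single drainage).
T_v = c_v·t/H_d² = 6.9×4.7/8.8² = 0.41878.
T_v = 0.41878 corresponds to the U > 60% branch:
U = 1 − 10^((1.781 − T_v)/0.933)/100 = 0.7116

U ≈ 71.2 %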